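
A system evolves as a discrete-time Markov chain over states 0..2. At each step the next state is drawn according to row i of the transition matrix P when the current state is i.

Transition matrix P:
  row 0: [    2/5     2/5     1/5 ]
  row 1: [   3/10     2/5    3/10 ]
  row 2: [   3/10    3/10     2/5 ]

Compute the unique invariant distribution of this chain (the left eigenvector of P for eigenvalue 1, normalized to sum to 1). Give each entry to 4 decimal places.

Balance equations π_j = Σ_i π_i·P[i][j]:
  π_0 = 2/5·π_0 + 3/10·π_1 + 3/10·π_2
  π_1 = 2/5·π_0 + 2/5·π_1 + 3/10·π_2
  normalize: π_0 + π_1 + π_2 = 1
Solving the linear system gives exactly π = [1/3, 10/27, 8/27].

π = [0.3333, 0.3704, 0.2963]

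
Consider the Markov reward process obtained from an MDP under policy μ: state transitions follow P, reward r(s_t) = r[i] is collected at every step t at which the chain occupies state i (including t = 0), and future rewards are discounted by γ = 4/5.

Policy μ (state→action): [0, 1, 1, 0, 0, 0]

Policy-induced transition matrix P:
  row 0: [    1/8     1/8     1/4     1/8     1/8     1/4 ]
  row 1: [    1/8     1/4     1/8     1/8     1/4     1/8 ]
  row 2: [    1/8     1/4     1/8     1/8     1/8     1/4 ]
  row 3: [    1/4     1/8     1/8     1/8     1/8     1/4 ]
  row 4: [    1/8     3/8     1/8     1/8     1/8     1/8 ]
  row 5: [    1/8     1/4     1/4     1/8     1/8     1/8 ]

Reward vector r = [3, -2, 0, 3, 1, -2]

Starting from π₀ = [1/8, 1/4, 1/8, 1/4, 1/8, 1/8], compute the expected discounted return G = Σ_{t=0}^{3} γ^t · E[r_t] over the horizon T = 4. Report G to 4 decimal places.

t=0: π = [0.1250, 0.2500, 0.1250, 0.2500, 0.1250, 0.1250], E[r] = 0.5000, γ^t·E[r] = 0.500000, running G = 0.500000
t=1: π = [0.1563, 0.2188, 0.1563, 0.1250, 0.1563, 0.1875], E[r] = 0.1875, γ^t·E[r] = 0.150000, running G = 0.650000
t=2: π = [0.1406, 0.2344, 0.1680, 0.1250, 0.1523, 0.1797], E[r] = 0.1211, γ^t·E[r] = 0.077500, running G = 0.727500
t=3: π = [0.1406, 0.2358, 0.1650, 0.1250, 0.1543, 0.1792], E[r] = 0.1211, γ^t·E[r] = 0.062000, running G = 0.789500

G = 0.7895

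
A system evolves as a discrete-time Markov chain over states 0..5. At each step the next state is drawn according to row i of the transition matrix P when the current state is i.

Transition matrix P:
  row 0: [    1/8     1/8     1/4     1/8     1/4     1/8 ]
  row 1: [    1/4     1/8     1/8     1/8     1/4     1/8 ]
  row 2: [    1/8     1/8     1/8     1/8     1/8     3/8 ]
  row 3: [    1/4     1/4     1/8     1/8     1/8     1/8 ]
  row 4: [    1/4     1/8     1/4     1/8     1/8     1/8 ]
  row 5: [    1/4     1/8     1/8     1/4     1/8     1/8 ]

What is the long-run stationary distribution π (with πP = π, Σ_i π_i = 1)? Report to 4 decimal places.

Balance equations π_j = Σ_i π_i·P[i][j]:
  π_0 = 1/8·π_0 + 1/4·π_1 + 1/8·π_2 + 1/4·π_3 + 1/4·π_4 + 1/4·π_5
  π_1 = 1/8·π_0 + 1/8·π_1 + 1/8·π_2 + 1/4·π_3 + 1/8·π_4 + 1/8·π_5
  π_2 = 1/4·π_0 + 1/8·π_1 + 1/8·π_2 + 1/8·π_3 + 1/4·π_4 + 1/8·π_5
  π_3 = 1/8·π_0 + 1/8·π_1 + 1/8·π_2 + 1/8·π_3 + 1/8·π_4 + 1/4·π_5
  π_4 = 1/4·π_0 + 1/4·π_1 + 1/8·π_2 + 1/8·π_3 + 1/8·π_4 + 1/8·π_5
  normalize: π_0 + π_1 + π_2 + π_3 + π_4 + π_5 = 1
Solving the linear system gives exactly π = [8693/42786, 681/4754, 815/4754, 347/2377, 7201/42786, 399/2377].

π = [0.2032, 0.1432, 0.1714, 0.1460, 0.1683, 0.1679]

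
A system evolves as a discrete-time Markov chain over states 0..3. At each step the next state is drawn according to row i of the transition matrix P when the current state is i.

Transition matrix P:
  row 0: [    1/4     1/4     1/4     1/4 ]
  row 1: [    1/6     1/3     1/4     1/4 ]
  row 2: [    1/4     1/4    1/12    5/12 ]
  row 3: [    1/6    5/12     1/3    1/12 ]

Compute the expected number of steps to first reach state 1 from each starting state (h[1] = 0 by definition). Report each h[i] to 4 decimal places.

First-step conditioning: h[1] = 0; for i ≠ 1, h[i] = 1 + Σ_k P[i][k]·h[k].
  h[0] = 1 + 1/4·h[0] + 1/4·h[2] + 1/4·h[3]
  h[2] = 1 + 1/4·h[0] + 1/12·h[2] + 5/12·h[3]
  h[3] = 1 + 1/6·h[0] + 1/3·h[2] + 1/12·h[3]
Solving the 3×3 linear system over states ≠ 1 gives exactly h = [388/113, 0, 380/113, 332/113] (h[1] = 0 is the target).

h = [3.4336, 0.0000, 3.3628, 2.9381]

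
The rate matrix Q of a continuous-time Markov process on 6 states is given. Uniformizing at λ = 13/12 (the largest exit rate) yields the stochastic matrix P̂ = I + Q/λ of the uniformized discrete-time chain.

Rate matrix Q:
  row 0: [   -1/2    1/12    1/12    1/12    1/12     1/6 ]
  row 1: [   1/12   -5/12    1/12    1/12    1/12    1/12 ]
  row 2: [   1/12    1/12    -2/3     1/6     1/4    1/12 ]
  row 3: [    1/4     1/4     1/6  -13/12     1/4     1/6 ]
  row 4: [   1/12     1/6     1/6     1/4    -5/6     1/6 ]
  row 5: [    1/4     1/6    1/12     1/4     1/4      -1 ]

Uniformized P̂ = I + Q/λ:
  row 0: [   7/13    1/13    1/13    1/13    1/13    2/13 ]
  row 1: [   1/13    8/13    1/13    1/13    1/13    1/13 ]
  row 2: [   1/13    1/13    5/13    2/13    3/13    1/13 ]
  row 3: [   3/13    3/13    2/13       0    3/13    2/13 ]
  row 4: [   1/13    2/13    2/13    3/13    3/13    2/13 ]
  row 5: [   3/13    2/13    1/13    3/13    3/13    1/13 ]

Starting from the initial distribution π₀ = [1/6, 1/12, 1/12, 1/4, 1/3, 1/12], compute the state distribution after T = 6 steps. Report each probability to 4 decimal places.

π = [0.2107, 0.2512, 0.1425, 0.1209, 0.1599, 0.1148]

t=0: π = [0.1667, 0.0833, 0.0833, 0.2500, 0.3333, 0.0833]
t=1: π = [0.2051, 0.1923, 0.1474, 0.1282, 0.1923, 0.1346]
t=2: π = [0.2120, 0.2253, 0.1469, 0.1287, 0.1696, 0.1174]
t=3: π = [0.2126, 0.2401, 0.1451, 0.1225, 0.1635, 0.1162]
t=4: π = [0.2118, 0.2466, 0.1436, 0.1217, 0.1611, 0.1153]
t=5: π = [0.2111, 0.2497, 0.1428, 0.1211, 0.1603, 0.1150]
t=6: π = [0.2107, 0.2512, 0.1425, 0.1209, 0.1599, 0.1148]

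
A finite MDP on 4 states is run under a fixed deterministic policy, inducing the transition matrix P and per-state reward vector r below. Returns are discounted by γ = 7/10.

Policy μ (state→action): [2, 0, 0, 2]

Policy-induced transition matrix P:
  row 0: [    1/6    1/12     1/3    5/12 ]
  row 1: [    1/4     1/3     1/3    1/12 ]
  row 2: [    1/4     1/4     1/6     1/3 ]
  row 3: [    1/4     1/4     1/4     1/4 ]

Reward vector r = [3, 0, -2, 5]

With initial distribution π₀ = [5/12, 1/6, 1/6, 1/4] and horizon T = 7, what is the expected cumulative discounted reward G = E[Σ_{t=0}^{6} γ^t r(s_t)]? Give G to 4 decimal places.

t=0: π = [0.4167, 0.1667, 0.1667, 0.2500], E[r] = 2.1667, γ^t·E[r] = 2.166667, running G = 2.166667
t=1: π = [0.2153, 0.1944, 0.2847, 0.3056], E[r] = 1.6042, γ^t·E[r] = 1.122917, running G = 3.289583
t=2: π = [0.2321, 0.2303, 0.2604, 0.2772], E[r] = 1.5613, γ^t·E[r] = 0.765058, running G = 4.054641
t=3: π = [0.2307, 0.2305, 0.2668, 0.2720], E[r] = 1.5183, γ^t·E[r] = 0.520769, running G = 4.575410
t=4: π = [0.2308, 0.2308, 0.2662, 0.2723], E[r] = 1.5212, γ^t·E[r] = 0.365251, running G = 4.940661
t=5: π = [0.2308, 0.2308, 0.2663, 0.2722], E[r] = 1.5207, γ^t·E[r] = 0.255579, running G = 5.196240
t=6: π = [0.2308, 0.2308, 0.2663, 0.2722], E[r] = 1.5207, γ^t·E[r] = 0.178911, running G = 5.375151

G = 5.3752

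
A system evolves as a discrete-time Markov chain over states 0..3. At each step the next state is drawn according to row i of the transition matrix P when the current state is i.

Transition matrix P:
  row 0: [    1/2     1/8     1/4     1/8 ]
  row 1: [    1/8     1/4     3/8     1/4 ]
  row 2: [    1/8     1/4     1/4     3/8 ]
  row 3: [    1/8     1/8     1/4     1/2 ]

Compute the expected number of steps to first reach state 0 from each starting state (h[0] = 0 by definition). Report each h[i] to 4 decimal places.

h = [0.0000, 8.0000, 8.0000, 8.0000]

First-step conditioning: h[0] = 0; for i ≠ 0, h[i] = 1 + Σ_k P[i][k]·h[k].
  h[1] = 1 + 1/4·h[1] + 3/8·h[2] + 1/4·h[3]
  h[2] = 1 + 1/4·h[1] + 1/4·h[2] + 3/8·h[3]
  h[3] = 1 + 1/8·h[1] + 1/4·h[2] + 1/2·h[3]
Solving the 3×3 linear system over states ≠ 0 gives exactly h = [0, 8, 8, 8] (h[0] = 0 is the target).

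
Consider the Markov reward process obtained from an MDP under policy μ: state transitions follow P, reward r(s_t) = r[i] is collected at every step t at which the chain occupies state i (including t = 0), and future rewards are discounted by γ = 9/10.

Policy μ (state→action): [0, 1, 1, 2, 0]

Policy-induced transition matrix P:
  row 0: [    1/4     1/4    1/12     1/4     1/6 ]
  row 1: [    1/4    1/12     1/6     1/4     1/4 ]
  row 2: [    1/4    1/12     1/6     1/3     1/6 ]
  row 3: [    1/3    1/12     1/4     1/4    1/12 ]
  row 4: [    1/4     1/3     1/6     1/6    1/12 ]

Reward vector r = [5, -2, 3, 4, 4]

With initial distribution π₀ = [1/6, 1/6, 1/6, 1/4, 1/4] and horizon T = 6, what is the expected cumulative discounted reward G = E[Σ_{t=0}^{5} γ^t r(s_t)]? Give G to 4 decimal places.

t=0: π = [0.1667, 0.1667, 0.1667, 0.2500, 0.2500], E[r] = 3.0000, γ^t·E[r] = 3.000000, running G = 3.000000
t=1: π = [0.2708, 0.1736, 0.1736, 0.2431, 0.1389], E[r] = 3.0556, γ^t·E[r] = 2.750000, running G = 5.750000
t=2: π = [0.2703, 0.1632, 0.1644, 0.2529, 0.1493], E[r] = 3.1267, γ^t·E[r] = 2.532656, running G = 8.282656
t=3: π = [0.2711, 0.1657, 0.1652, 0.2513, 0.1467], E[r] = 3.1116, γ^t·E[r] = 2.268387, running G = 10.551043
t=4: π = [0.2709, 0.1652, 0.1650, 0.2515, 0.1473], E[r] = 3.1147, γ^t·E[r] = 2.043570, running G = 12.594613
t=5: π = [0.2710, 0.1653, 0.1651, 0.2515, 0.1472], E[r] = 3.1140, γ^t·E[r] = 1.838793, running G = 14.433406

G = 14.4334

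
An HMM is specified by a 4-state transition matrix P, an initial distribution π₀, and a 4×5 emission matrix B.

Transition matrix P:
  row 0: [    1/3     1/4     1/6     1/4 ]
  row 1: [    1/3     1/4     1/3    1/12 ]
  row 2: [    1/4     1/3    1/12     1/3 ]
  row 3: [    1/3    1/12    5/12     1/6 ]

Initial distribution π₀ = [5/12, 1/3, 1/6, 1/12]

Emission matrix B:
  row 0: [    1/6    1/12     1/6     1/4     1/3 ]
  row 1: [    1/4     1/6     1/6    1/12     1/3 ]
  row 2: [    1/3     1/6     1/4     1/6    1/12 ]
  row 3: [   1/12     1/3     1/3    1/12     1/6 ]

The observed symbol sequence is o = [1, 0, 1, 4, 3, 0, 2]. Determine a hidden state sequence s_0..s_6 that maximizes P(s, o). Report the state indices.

t=0: δ = [3.472e-02, 5.556e-02, 2.778e-02, 2.778e-02]  (obs o_0=1)
t=1: δ = [3.086e-03, 3.472e-03, 6.173e-03, 7.716e-04]  ψ = [1, 1, 1, 2]  (obs o_1=0)
t=2: δ = [1.286e-04, 3.429e-04, 1.929e-04, 6.859e-04]  ψ = [2, 2, 1, 2]  (obs o_2=1)
t=3: δ = [7.621e-05, 2.858e-05, 2.381e-05, 1.905e-05]  ψ = [3, 1, 3, 3]  (obs o_3=4)
t=4: δ = [6.351e-06, 1.588e-06, 2.117e-06, 1.588e-06]  ψ = [0, 0, 0, 0]  (obs o_4=3)
t=5: δ = [3.528e-07, 3.969e-07, 3.528e-07, 1.323e-07]  ψ = [0, 0, 0, 0]  (obs o_5=0)
t=6: δ = [2.205e-08, 1.960e-08, 3.308e-08, 3.920e-08]  ψ = [1, 2, 1, 2]  (obs o_6=2)
backtrack: best end state = 3; path = [1, 2, 3, 0, 0, 2, 3]

path = [1, 2, 3, 0, 0, 2, 3]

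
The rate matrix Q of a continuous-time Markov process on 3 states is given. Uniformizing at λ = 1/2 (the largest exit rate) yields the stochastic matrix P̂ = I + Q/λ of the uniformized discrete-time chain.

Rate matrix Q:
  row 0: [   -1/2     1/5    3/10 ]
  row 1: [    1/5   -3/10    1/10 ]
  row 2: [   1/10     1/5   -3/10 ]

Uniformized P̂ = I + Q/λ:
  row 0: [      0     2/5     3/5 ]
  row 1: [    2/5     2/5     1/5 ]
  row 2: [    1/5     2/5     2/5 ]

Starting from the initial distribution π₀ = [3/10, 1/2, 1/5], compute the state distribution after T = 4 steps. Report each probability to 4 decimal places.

π = [0.2333, 0.4000, 0.3667]

t=0: π = [0.3000, 0.5000, 0.2000]
t=1: π = [0.2400, 0.4000, 0.3600]
t=2: π = [0.2320, 0.4000, 0.3680]
t=3: π = [0.2336, 0.4000, 0.3664]
t=4: π = [0.2333, 0.4000, 0.3667]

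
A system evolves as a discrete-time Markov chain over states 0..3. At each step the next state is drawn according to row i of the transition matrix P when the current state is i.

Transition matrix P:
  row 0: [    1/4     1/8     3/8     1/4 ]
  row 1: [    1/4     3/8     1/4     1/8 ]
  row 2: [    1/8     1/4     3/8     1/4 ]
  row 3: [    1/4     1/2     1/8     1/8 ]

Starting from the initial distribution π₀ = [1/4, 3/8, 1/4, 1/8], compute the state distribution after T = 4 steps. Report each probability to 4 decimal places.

π = [0.2138, 0.3089, 0.2894, 0.1879]

t=0: π = [0.2500, 0.3750, 0.2500, 0.1250]
t=1: π = [0.2188, 0.2969, 0.2969, 0.1875]
t=2: π = [0.2129, 0.3066, 0.2910, 0.1895]
t=3: π = [0.2136, 0.3091, 0.2893, 0.1880]
t=4: π = [0.2138, 0.3089, 0.2894, 0.1879]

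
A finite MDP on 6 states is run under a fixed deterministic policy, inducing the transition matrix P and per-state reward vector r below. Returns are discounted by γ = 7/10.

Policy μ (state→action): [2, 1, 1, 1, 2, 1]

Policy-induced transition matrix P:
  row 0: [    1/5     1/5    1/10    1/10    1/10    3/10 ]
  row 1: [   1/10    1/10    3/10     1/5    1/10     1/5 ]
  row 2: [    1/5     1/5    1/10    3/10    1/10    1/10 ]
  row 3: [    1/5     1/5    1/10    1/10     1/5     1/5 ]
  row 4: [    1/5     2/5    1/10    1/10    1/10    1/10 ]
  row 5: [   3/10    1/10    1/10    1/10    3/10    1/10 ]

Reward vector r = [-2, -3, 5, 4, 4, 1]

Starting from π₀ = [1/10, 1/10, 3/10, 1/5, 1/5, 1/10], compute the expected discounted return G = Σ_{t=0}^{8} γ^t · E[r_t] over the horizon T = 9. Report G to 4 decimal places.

t=0: π = [0.1000, 0.1000, 0.3000, 0.2000, 0.2000, 0.1000], E[r] = 2.7000, γ^t·E[r] = 2.700000, running G = 2.700000
t=1: π = [0.2000, 0.2200, 0.1200, 0.1700, 0.1400, 0.1500], E[r] = 0.9300, γ^t·E[r] = 0.651000, running G = 3.351000
t=2: π = [0.1930, 0.1910, 0.1440, 0.1460, 0.1470, 0.1790], E[r] = 1.1120, γ^t·E[r] = 0.544880, running G = 3.895880
t=3: π = [0.1988, 0.1924, 0.1382, 0.1479, 0.1504, 0.1723], E[r] = 1.0817, γ^t·E[r] = 0.371023, running G = 4.266903
t=4: π = [0.1980, 0.1936, 0.1385, 0.1469, 0.1493, 0.1738], E[r] = 1.0739, γ^t·E[r] = 0.257843, running G = 4.524746
t=5: π = [0.1980, 0.1931, 0.1387, 0.1471, 0.1494, 0.1736], E[r] = 1.0779, γ^t·E[r] = 0.181163, running G = 4.705910
t=6: π = [0.1981, 0.1932, 0.1386, 0.1471, 0.1494, 0.1736], E[r] = 1.0769, γ^t·E[r] = 0.126701, running G = 4.832611
t=7: π = [0.1980, 0.1932, 0.1386, 0.1470, 0.1494, 0.1736], E[r] = 1.0771, γ^t·E[r] = 0.088701, running G = 4.921312
t=8: π = [0.1980, 0.1932, 0.1386, 0.1470, 0.1494, 0.1736], E[r] = 1.0771, γ^t·E[r] = 0.062091, running G = 4.983402

G = 4.9834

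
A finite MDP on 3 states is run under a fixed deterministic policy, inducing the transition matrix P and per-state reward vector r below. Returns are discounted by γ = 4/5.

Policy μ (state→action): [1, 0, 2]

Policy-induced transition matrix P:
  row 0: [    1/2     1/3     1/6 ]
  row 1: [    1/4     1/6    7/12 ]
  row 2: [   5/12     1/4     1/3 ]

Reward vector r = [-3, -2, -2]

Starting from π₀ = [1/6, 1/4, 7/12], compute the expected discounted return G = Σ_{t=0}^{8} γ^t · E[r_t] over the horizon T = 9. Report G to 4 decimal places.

t=0: π = [0.1667, 0.2500, 0.5833], E[r] = -2.1667, γ^t·E[r] = -2.166667, running G = -2.166667
t=1: π = [0.3889, 0.2431, 0.3681], E[r] = -2.3889, γ^t·E[r] = -1.911111, running G = -4.077778
t=2: π = [0.4086, 0.2622, 0.3293], E[r] = -2.4086, γ^t·E[r] = -1.541481, running G = -5.619259
t=3: π = [0.4070, 0.2622, 0.3308], E[r] = -2.4070, γ^t·E[r] = -1.232395, running G = -6.851654
t=4: π = [0.4069, 0.2621, 0.3310], E[r] = -2.4069, γ^t·E[r] = -0.985860, running G = -7.837514
t=5: π = [0.4069, 0.2621, 0.3310], E[r] = -2.4069, γ^t·E[r] = -0.788692, running G = -8.626206
t=6: π = [0.4069, 0.2621, 0.3310], E[r] = -2.4069, γ^t·E[r] = -0.630954, running G = -9.257159
t=7: π = [0.4069, 0.2621, 0.3310], E[r] = -2.4069, γ^t·E[r] = -0.504763, running G = -9.761922
t=8: π = [0.4069, 0.2621, 0.3310], E[r] = -2.4069, γ^t·E[r] = -0.403810, running G = -10.165733

G = -10.1657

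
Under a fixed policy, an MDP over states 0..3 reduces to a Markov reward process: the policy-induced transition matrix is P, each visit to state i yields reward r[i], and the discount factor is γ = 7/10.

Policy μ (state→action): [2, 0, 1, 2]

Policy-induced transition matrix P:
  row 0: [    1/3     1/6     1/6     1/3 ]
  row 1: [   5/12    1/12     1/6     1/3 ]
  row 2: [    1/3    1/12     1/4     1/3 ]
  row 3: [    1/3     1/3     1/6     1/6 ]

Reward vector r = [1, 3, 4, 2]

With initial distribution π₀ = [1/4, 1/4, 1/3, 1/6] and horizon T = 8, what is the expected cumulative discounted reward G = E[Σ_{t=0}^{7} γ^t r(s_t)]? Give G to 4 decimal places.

t=0: π = [0.2500, 0.2500, 0.3333, 0.1667], E[r] = 2.6667, γ^t·E[r] = 2.666667, running G = 2.666667
t=1: π = [0.3542, 0.1458, 0.1944, 0.3056], E[r] = 2.1806, γ^t·E[r] = 1.526389, running G = 4.193056
t=2: π = [0.3455, 0.1892, 0.1829, 0.2824], E[r] = 2.2095, γ^t·E[r] = 1.082650, running G = 5.275706
t=3: π = [0.3491, 0.1827, 0.1819, 0.2863], E[r] = 2.1974, γ^t·E[r] = 0.753720, running G = 6.029426
t=4: π = [0.3486, 0.1840, 0.1818, 0.2856], E[r] = 2.1991, γ^t·E[r] = 0.528000, running G = 6.557426
t=5: π = [0.3487, 0.1838, 0.1818, 0.2857], E[r] = 2.1988, γ^t·E[r] = 0.369545, running G = 6.926971
t=6: π = [0.3486, 0.1838, 0.1818, 0.2857], E[r] = 2.1988, γ^t·E[r] = 0.258688, running G = 7.185658
t=7: π = [0.3487, 0.1838, 0.1818, 0.2857], E[r] = 2.1988, γ^t·E[r] = 0.181081, running G = 7.366739

G = 7.3667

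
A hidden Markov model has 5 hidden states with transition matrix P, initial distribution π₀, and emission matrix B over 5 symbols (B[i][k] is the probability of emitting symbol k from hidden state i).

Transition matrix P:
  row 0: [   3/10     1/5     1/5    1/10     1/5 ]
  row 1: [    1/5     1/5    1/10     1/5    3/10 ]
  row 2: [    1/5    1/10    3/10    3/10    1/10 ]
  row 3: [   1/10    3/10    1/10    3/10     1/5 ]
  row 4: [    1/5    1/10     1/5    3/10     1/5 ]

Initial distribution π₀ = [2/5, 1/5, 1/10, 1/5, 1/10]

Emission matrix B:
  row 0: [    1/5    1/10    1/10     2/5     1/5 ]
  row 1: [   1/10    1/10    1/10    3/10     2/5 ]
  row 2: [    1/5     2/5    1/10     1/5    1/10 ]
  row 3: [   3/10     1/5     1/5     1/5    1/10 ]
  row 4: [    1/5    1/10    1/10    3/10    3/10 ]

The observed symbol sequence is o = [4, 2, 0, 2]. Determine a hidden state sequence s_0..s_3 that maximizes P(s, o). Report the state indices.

path = [1, 3, 3, 3]

t=0: δ = [8.000e-02, 8.000e-02, 1.000e-02, 2.000e-02, 3.000e-02]  (obs o_0=4)
t=1: δ = [2.400e-03, 1.600e-03, 1.600e-03, 3.200e-03, 2.400e-03]  ψ = [0, 0, 0, 1, 1]  (obs o_1=2)
t=2: δ = [1.440e-04, 9.600e-05, 9.600e-05, 2.880e-04, 1.280e-04]  ψ = [0, 3, 0, 3, 3]  (obs o_2=0)
t=3: δ = [4.320e-06, 8.640e-06, 2.880e-06, 1.728e-05, 5.760e-06]  ψ = [0, 3, 0, 3, 3]  (obs o_3=2)
backtrack: best end state = 3; path = [1, 3, 3, 3]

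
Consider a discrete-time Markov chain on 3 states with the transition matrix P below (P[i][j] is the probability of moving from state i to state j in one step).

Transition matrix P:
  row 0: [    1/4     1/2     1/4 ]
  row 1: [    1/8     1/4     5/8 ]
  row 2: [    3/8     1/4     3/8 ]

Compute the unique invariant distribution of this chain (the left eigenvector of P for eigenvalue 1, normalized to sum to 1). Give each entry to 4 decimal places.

π = [0.2632, 0.3158, 0.4211]

Balance equations π_j = Σ_i π_i·P[i][j]:
  π_0 = 1/4·π_0 + 1/8·π_1 + 3/8·π_2
  π_1 = 1/2·π_0 + 1/4·π_1 + 1/4·π_2
  normalize: π_0 + π_1 + π_2 = 1
Solving the linear system gives exactly π = [5/19, 6/19, 8/19].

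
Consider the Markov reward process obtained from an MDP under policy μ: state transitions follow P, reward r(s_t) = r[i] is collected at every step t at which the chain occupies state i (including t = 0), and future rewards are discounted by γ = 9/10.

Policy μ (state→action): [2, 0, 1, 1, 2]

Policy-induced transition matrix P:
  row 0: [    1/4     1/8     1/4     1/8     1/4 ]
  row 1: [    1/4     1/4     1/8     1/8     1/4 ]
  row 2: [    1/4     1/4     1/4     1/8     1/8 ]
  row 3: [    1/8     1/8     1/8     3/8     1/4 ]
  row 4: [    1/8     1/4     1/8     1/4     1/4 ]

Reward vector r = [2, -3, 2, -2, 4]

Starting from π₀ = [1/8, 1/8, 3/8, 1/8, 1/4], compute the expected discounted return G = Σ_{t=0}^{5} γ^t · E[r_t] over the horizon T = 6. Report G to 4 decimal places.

t=0: π = [0.1250, 0.1250, 0.3750, 0.1250, 0.2500], E[r] = 1.3750, γ^t·E[r] = 1.375000, running G = 1.375000
t=1: π = [0.2031, 0.2188, 0.1875, 0.1875, 0.2031], E[r] = 0.5625, γ^t·E[r] = 0.506250, running G = 1.881250
t=2: π = [0.2012, 0.2012, 0.1738, 0.1973, 0.2266], E[r] = 0.6582, γ^t·E[r] = 0.533145, running G = 2.414395
t=3: π = [0.1970, 0.2002, 0.1719, 0.2026, 0.2283], E[r] = 0.6450, γ^t·E[r] = 0.470219, running G = 2.884614
t=4: π = [0.1961, 0.2000, 0.1711, 0.2042, 0.2285], E[r] = 0.6400, γ^t·E[r] = 0.419934, running G = 3.304547
t=5: π = [0.1959, 0.2000, 0.1709, 0.2046, 0.2286], E[r] = 0.6390, γ^t·E[r] = 0.377310, running G = 3.681857

G = 3.6819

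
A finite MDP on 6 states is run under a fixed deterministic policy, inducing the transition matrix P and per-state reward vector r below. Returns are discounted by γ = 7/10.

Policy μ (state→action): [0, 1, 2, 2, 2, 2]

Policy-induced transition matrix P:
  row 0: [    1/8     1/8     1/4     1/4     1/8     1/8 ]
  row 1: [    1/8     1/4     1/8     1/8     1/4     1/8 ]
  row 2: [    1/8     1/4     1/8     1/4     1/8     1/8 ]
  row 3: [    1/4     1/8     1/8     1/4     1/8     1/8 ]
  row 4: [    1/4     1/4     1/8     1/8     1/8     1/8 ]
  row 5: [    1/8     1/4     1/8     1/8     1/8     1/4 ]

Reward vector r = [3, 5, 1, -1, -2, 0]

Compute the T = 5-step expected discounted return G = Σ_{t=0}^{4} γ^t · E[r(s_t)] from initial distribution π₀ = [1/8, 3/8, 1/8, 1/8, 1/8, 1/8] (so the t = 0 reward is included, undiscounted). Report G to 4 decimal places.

t=0: π = [0.1250, 0.3750, 0.1250, 0.1250, 0.1250, 0.1250], E[r] = 2.0000, γ^t·E[r] = 2.000000, running G = 2.000000
t=1: π = [0.1563, 0.2188, 0.1406, 0.1719, 0.1719, 0.1406], E[r] = 1.1875, γ^t·E[r] = 0.831250, running G = 2.831250
t=2: π = [0.1680, 0.2090, 0.1445, 0.1836, 0.1523, 0.1426], E[r] = 1.2051, γ^t·E[r] = 0.590488, running G = 3.421738
t=3: π = [0.1670, 0.2061, 0.1460, 0.1870, 0.1511, 0.1428], E[r] = 1.1880, γ^t·E[r] = 0.407480, running G = 3.829218
t=4: π = [0.1673, 0.2057, 0.1459, 0.1875, 0.1508, 0.1429], E[r] = 1.1874, γ^t·E[r] = 0.285097, running G = 4.114315

G = 4.1143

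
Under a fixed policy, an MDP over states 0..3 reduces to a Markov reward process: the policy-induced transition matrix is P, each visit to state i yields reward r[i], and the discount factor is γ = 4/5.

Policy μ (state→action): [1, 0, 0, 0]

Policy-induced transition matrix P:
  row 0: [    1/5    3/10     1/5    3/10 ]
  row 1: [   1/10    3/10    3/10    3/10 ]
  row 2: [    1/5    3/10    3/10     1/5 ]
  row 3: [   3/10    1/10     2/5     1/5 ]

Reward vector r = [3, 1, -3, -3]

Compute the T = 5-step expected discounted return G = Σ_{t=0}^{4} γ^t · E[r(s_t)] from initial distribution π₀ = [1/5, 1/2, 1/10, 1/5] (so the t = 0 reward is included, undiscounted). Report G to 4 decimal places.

t=0: π = [0.2000, 0.5000, 0.1000, 0.2000], E[r] = 0.2000, γ^t·E[r] = 0.200000, running G = 0.200000
t=1: π = [0.1700, 0.2600, 0.3000, 0.2700], E[r] = -0.9400, γ^t·E[r] = -0.752000, running G = -0.552000
t=2: π = [0.2010, 0.2460, 0.3100, 0.2430], E[r] = -0.8100, γ^t·E[r] = -0.518400, running G = -1.070400
t=3: π = [0.1997, 0.2514, 0.3042, 0.2447], E[r] = -0.7962, γ^t·E[r] = -0.407654, running G = -1.478054
t=4: π = [0.1993, 0.2511, 0.3045, 0.2451], E[r] = -0.7998, γ^t·E[r] = -0.327590, running G = -1.805644

G = -1.8056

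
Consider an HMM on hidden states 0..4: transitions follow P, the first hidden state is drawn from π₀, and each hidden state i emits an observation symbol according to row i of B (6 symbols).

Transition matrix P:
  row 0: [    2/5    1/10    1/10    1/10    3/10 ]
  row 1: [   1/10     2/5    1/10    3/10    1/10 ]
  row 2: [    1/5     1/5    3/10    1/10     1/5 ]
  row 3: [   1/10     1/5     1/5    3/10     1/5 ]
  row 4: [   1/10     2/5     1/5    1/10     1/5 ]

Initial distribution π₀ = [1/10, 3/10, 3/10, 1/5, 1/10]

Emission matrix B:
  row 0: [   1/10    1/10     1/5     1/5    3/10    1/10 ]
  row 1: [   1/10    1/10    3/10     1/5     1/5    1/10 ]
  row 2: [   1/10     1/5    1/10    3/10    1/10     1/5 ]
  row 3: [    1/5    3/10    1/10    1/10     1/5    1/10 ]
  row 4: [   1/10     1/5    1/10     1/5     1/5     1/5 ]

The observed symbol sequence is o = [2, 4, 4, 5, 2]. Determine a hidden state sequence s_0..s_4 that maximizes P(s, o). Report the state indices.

path = [1, 1, 1, 1, 1]

t=0: δ = [2.000e-02, 9.000e-02, 3.000e-02, 2.000e-02, 1.000e-02]  (obs o_0=2)
t=1: δ = [2.700e-03, 7.200e-03, 9.000e-04, 5.400e-03, 1.800e-03]  ψ = [1, 1, 1, 1, 1]  (obs o_1=4)
t=2: δ = [3.240e-04, 5.760e-04, 1.080e-04, 4.320e-04, 2.160e-04]  ψ = [0, 1, 3, 1, 3]  (obs o_2=4)
t=3: δ = [1.296e-05, 2.304e-05, 1.728e-05, 1.728e-05, 1.944e-05]  ψ = [0, 1, 3, 1, 0]  (obs o_3=5)
t=4: δ = [1.037e-06, 2.765e-06, 5.184e-07, 6.912e-07, 3.888e-07]  ψ = [0, 1, 2, 1, 0]  (obs o_4=2)
backtrack: best end state = 1; path = [1, 1, 1, 1, 1]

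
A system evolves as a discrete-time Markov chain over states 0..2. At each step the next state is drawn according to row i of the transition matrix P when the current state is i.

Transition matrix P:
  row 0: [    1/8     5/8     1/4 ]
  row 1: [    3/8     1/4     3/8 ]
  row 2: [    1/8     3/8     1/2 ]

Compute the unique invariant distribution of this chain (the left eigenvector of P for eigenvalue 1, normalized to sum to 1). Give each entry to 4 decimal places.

π = [0.2206, 0.3824, 0.3971]

Balance equations π_j = Σ_i π_i·P[i][j]:
  π_0 = 1/8·π_0 + 3/8·π_1 + 1/8·π_2
  π_1 = 5/8·π_0 + 1/4·π_1 + 3/8·π_2
  normalize: π_0 + π_1 + π_2 = 1
Solving the linear system gives exactly π = [15/68, 13/34, 27/68].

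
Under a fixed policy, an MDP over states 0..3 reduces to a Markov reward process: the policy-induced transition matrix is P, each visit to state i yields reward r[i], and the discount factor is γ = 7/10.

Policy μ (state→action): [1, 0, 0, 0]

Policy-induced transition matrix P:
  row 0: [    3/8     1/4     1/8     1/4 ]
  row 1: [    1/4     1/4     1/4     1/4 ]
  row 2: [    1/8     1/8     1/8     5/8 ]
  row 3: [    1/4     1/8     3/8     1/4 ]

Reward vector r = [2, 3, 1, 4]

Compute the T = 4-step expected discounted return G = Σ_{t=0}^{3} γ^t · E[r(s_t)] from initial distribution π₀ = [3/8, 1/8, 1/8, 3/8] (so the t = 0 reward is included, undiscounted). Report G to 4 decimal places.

G = 6.7216

t=0: π = [0.3750, 0.1250, 0.1250, 0.3750], E[r] = 2.7500, γ^t·E[r] = 2.750000, running G = 2.750000
t=1: π = [0.2813, 0.1875, 0.2344, 0.2969], E[r] = 2.5469, γ^t·E[r] = 1.782813, running G = 4.532813
t=2: π = [0.2559, 0.1836, 0.2227, 0.3379], E[r] = 2.6367, γ^t·E[r] = 1.291992, running G = 5.824805
t=3: π = [0.2542, 0.1799, 0.2324, 0.3335], E[r] = 2.6145, γ^t·E[r] = 0.896774, running G = 6.721579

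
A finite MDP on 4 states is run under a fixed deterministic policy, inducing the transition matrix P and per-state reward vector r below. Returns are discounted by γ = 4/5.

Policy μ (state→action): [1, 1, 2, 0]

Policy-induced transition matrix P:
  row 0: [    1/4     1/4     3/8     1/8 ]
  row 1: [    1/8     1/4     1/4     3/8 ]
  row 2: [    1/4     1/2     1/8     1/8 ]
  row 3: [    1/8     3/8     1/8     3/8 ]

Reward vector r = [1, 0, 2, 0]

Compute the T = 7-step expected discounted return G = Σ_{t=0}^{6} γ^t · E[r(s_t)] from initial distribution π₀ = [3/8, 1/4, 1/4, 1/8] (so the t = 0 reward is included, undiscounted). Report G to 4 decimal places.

G = 2.7329

t=0: π = [0.3750, 0.2500, 0.2500, 0.1250], E[r] = 0.8750, γ^t·E[r] = 0.875000, running G = 0.875000
t=1: π = [0.2031, 0.3281, 0.2500, 0.2188], E[r] = 0.7031, γ^t·E[r] = 0.562500, running G = 1.437500
t=2: π = [0.1816, 0.3398, 0.2168, 0.2617], E[r] = 0.6152, γ^t·E[r] = 0.393750, running G = 1.831250
t=3: π = [0.1748, 0.3369, 0.2129, 0.2754], E[r] = 0.6006, γ^t·E[r] = 0.307500, running G = 2.138750
t=4: π = [0.1735, 0.3376, 0.2108, 0.2781], E[r] = 0.5951, γ^t·E[r] = 0.243750, running G = 2.382500
t=5: π = [0.1730, 0.3375, 0.2106, 0.2789], E[r] = 0.5942, γ^t·E[r] = 0.194700, running G = 2.577200
t=6: π = [0.1730, 0.3375, 0.2104, 0.2791], E[r] = 0.5938, γ^t·E[r] = 0.155670, running G = 2.732870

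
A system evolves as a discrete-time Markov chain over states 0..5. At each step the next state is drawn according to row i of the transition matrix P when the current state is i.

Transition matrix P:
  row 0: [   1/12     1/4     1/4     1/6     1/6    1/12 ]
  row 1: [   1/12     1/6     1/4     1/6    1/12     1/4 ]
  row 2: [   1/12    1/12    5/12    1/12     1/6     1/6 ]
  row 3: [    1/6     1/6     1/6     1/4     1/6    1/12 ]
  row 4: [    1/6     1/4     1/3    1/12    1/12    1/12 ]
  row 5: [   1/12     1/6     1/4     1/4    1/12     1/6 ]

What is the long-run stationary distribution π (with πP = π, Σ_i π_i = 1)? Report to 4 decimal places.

π = [0.1072, 0.1617, 0.2974, 0.1564, 0.1301, 0.1473]

Balance equations π_j = Σ_i π_i·P[i][j]:
  π_0 = 1/12·π_0 + 1/12·π_1 + 1/12·π_2 + 1/6·π_3 + 1/6·π_4 + 1/12·π_5
  π_1 = 1/4·π_0 + 1/6·π_1 + 1/12·π_2 + 1/6·π_3 + 1/4·π_4 + 1/6·π_5
  π_2 = 1/4·π_0 + 1/4·π_1 + 5/12·π_2 + 1/6·π_3 + 1/3·π_4 + 1/4·π_5
  π_3 = 1/6·π_0 + 1/6·π_1 + 1/12·π_2 + 1/4·π_3 + 1/12·π_4 + 1/4·π_5
  π_4 = 1/6·π_0 + 1/12·π_1 + 1/6·π_2 + 1/6·π_3 + 1/12·π_4 + 1/12·π_5
  normalize: π_0 + π_1 + π_2 + π_3 + π_4 + π_5 = 1
Solving the linear system gives exactly π = [2758/25727, 4159/25727, 1177/3958, 8045/51454, 6693/51454, 7581/51454].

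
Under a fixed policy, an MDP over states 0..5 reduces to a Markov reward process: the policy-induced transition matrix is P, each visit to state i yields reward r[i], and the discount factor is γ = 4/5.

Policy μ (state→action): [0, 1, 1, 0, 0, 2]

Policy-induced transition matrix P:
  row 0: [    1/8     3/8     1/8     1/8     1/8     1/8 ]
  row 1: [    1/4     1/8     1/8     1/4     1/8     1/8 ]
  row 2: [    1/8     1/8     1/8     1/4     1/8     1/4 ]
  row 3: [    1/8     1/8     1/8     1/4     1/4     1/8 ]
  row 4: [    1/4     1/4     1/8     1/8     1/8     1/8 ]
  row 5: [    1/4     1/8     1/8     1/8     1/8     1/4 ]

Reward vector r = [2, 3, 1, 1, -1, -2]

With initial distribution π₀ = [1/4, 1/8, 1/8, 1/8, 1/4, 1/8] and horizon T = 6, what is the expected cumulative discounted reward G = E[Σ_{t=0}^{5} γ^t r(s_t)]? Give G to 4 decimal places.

t=0: π = [0.2500, 0.1250, 0.1250, 0.1250, 0.2500, 0.1250], E[r] = 0.6250, γ^t·E[r] = 0.625000, running G = 0.625000
t=1: π = [0.1875, 0.2188, 0.1250, 0.1719, 0.1406, 0.1563], E[r] = 0.8750, γ^t·E[r] = 0.700000, running G = 1.325000
t=2: π = [0.1895, 0.1895, 0.1250, 0.1895, 0.1465, 0.1602], E[r] = 0.7949, γ^t·E[r] = 0.508750, running G = 1.833750
t=3: π = [0.1870, 0.1907, 0.1250, 0.1880, 0.1487, 0.1606], E[r] = 0.7891, γ^t·E[r] = 0.404000, running G = 2.237750
t=4: π = [0.1875, 0.1903, 0.1250, 0.1880, 0.1485, 0.1607], E[r] = 0.7891, γ^t·E[r] = 0.323200, running G = 2.560950
t=5: π = [0.1874, 0.1904, 0.1250, 0.1879, 0.1485, 0.1607], E[r] = 0.7892, γ^t·E[r] = 0.258601, running G = 2.819551

G = 2.8196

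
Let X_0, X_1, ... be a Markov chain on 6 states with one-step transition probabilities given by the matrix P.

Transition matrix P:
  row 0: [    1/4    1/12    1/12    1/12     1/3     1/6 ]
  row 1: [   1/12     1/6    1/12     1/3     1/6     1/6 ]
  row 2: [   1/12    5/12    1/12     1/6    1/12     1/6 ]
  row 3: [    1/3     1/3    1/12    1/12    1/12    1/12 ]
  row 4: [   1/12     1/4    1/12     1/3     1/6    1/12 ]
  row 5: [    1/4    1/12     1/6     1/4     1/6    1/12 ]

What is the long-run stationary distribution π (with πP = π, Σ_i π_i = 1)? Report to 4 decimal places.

π = [0.1874, 0.2132, 0.0937, 0.2084, 0.1727, 0.1245]

Balance equations π_j = Σ_i π_i·P[i][j]:
  π_0 = 1/4·π_0 + 1/12·π_1 + 1/12·π_2 + 1/3·π_3 + 1/12·π_4 + 1/4·π_5
  π_1 = 1/12·π_0 + 1/6·π_1 + 5/12·π_2 + 1/3·π_3 + 1/4·π_4 + 1/12·π_5
  π_2 = 1/12·π_0 + 1/12·π_1 + 1/12·π_2 + 1/12·π_3 + 1/12·π_4 + 1/6·π_5
  π_3 = 1/12·π_0 + 1/3·π_1 + 1/6·π_2 + 1/12·π_3 + 1/3·π_4 + 1/4·π_5
  π_4 = 1/3·π_0 + 1/6·π_1 + 1/12·π_2 + 1/12·π_3 + 1/6·π_4 + 1/6·π_5
  normalize: π_0 + π_1 + π_2 + π_3 + π_4 + π_5 = 1
Solving the linear system gives exactly π = [1046/5581, 1190/5581, 523/5581, 1163/5581, 964/5581, 695/5581].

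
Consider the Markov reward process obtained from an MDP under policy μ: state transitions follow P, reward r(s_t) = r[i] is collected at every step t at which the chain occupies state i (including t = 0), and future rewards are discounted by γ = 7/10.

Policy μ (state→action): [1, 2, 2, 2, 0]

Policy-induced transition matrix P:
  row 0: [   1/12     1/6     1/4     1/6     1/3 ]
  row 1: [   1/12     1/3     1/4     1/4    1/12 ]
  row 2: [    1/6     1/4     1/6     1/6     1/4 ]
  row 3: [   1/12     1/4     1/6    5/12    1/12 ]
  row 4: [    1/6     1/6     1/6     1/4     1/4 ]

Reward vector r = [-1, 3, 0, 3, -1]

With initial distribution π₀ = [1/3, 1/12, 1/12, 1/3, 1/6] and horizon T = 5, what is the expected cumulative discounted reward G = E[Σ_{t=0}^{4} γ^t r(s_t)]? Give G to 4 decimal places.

G = 2.8920

t=0: π = [0.3333, 0.0833, 0.0833, 0.3333, 0.1667], E[r] = 0.7500, γ^t·E[r] = 0.750000, running G = 0.750000
t=1: π = [0.1042, 0.2153, 0.2014, 0.2708, 0.2083], E[r] = 1.1458, γ^t·E[r] = 0.802083, running G = 1.552083
t=2: π = [0.1175, 0.2419, 0.1933, 0.2697, 0.1777], E[r] = 1.2396, γ^t·E[r] = 0.607396, running G = 2.159479
t=3: π = [0.1142, 0.2456, 0.1966, 0.2690, 0.1745], E[r] = 1.2551, γ^t·E[r] = 0.430487, running G = 2.589966
t=4: π = [0.1143, 0.2464, 0.1967, 0.2689, 0.1738], E[r] = 1.2580, γ^t·E[r] = 0.302044, running G = 2.892010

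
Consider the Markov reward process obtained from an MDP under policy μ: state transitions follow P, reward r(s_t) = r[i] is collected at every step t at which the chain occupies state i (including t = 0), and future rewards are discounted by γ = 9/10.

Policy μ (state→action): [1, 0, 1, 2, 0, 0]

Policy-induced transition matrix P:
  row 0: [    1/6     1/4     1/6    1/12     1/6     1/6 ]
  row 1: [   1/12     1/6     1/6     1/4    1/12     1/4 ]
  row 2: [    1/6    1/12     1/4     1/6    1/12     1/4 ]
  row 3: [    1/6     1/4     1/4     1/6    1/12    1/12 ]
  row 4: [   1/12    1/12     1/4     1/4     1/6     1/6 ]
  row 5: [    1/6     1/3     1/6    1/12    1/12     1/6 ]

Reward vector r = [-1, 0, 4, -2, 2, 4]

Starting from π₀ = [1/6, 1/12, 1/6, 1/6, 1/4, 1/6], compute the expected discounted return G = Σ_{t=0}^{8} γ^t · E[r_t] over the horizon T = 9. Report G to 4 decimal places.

t=0: π = [0.1667, 0.0833, 0.1667, 0.1667, 0.2500, 0.1667], E[r] = 1.3333, γ^t·E[r] = 1.333333, running G = 1.333333
t=1: π = [0.1389, 0.1875, 0.2153, 0.1667, 0.1181, 0.1736], E[r] = 1.3194, γ^t·E[r] = 1.187500, running G = 2.520833
t=2: π = [0.1412, 0.1933, 0.2083, 0.1661, 0.1047, 0.1863], E[r] = 1.3148, γ^t·E[r] = 1.065000, running G = 3.585833
t=3: π = [0.1418, 0.1972, 0.2066, 0.1642, 0.1038, 0.1863], E[r] = 1.3090, γ^t·E[r] = 0.954246, running G = 4.540079
t=4: π = [0.1416, 0.1974, 0.2062, 0.1644, 0.1038, 0.1866], E[r] = 1.3086, γ^t·E[r] = 0.858592, running G = 5.398672
t=5: π = [0.1416, 0.1974, 0.2062, 0.1644, 0.1038, 0.1866], E[r] = 1.3084, γ^t·E[r] = 0.772578, running G = 6.171250
t=6: π = [0.1416, 0.1974, 0.2062, 0.1644, 0.1038, 0.1866], E[r] = 1.3084, γ^t·E[r] = 0.695316, running G = 6.866566
t=7: π = [0.1416, 0.1974, 0.2062, 0.1644, 0.1038, 0.1866], E[r] = 1.3084, γ^t·E[r] = 0.625782, running G = 7.492348
t=8: π = [0.1416, 0.1974, 0.2062, 0.1644, 0.1038, 0.1866], E[r] = 1.3084, γ^t·E[r] = 0.563204, running G = 8.055552

G = 8.0556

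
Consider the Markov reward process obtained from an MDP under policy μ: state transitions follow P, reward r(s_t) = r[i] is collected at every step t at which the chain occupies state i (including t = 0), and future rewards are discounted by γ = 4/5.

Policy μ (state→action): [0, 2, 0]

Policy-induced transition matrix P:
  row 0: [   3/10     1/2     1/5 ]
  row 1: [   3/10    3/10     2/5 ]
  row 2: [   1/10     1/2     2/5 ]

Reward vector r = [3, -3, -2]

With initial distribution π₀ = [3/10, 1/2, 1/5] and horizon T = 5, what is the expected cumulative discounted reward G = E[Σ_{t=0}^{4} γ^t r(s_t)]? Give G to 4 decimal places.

t=0: π = [0.3000, 0.5000, 0.2000], E[r] = -1.0000, γ^t·E[r] = -1.000000, running G = -1.000000
t=1: π = [0.2600, 0.4000, 0.3400], E[r] = -1.1000, γ^t·E[r] = -0.880000, running G = -1.880000
t=2: π = [0.2320, 0.4200, 0.3480], E[r] = -1.2600, γ^t·E[r] = -0.806400, running G = -2.686400
t=3: π = [0.2304, 0.4160, 0.3536], E[r] = -1.2640, γ^t·E[r] = -0.647168, running G = -3.333568
t=4: π = [0.2293, 0.4168, 0.3539], E[r] = -1.2704, γ^t·E[r] = -0.520356, running G = -3.853924

G = -3.8539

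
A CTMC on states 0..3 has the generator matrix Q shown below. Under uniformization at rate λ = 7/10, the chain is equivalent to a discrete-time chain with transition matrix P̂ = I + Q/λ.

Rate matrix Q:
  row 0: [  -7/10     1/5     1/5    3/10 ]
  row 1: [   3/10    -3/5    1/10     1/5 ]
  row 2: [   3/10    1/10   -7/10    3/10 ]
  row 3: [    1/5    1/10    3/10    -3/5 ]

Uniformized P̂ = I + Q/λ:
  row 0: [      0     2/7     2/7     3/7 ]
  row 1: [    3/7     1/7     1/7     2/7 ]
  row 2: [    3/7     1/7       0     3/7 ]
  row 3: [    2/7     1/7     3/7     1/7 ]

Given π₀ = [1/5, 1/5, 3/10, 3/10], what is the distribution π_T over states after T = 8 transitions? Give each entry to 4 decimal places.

t=0: π = [0.2000, 0.2000, 0.3000, 0.3000]
t=1: π = [0.3000, 0.1714, 0.2143, 0.3143]
t=2: π = [0.2551, 0.1857, 0.2449, 0.3143]
t=3: π = [0.2743, 0.1793, 0.2341, 0.3122]
t=4: π = [0.2664, 0.1820, 0.2378, 0.3137]
t=5: π = [0.2696, 0.1809, 0.2366, 0.3129]
t=6: π = [0.2683, 0.1814, 0.2370, 0.3133]
t=7: π = [0.2688, 0.1812, 0.2369, 0.3131]
t=8: π = [0.2686, 0.1813, 0.2369, 0.3132]

π = [0.2686, 0.1813, 0.2369, 0.3132]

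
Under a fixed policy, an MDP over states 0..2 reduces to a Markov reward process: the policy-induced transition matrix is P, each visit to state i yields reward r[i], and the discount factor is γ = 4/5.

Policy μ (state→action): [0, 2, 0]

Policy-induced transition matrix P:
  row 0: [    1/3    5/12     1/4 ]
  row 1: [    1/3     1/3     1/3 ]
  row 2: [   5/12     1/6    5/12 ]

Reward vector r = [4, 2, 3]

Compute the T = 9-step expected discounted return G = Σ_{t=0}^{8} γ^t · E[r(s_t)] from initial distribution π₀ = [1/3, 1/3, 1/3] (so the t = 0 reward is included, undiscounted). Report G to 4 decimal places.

G = 13.1647

t=0: π = [0.3333, 0.3333, 0.3333], E[r] = 3.0000, γ^t·E[r] = 3.000000, running G = 3.000000
t=1: π = [0.3611, 0.3056, 0.3333], E[r] = 3.0556, γ^t·E[r] = 2.444444, running G = 5.444444
t=2: π = [0.3611, 0.3079, 0.3310], E[r] = 3.0532, γ^t·E[r] = 1.954074, running G = 7.398519
t=3: π = [0.3609, 0.3083, 0.3308], E[r] = 3.0527, γ^t·E[r] = 1.562963, running G = 8.961481
t=4: π = [0.3609, 0.3083, 0.3308], E[r] = 3.0526, γ^t·E[r] = 1.250357, running G = 10.211839
t=5: π = [0.3609, 0.3083, 0.3308], E[r] = 3.0526, γ^t·E[r] = 1.000286, running G = 11.212125
t=6: π = [0.3609, 0.3083, 0.3308], E[r] = 3.0526, γ^t·E[r] = 0.800229, running G = 12.012354
t=7: π = [0.3609, 0.3083, 0.3308], E[r] = 3.0526, γ^t·E[r] = 0.640183, running G = 12.652537
t=8: π = [0.3609, 0.3083, 0.3308], E[r] = 3.0526, γ^t·E[r] = 0.512147, running G = 13.164684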